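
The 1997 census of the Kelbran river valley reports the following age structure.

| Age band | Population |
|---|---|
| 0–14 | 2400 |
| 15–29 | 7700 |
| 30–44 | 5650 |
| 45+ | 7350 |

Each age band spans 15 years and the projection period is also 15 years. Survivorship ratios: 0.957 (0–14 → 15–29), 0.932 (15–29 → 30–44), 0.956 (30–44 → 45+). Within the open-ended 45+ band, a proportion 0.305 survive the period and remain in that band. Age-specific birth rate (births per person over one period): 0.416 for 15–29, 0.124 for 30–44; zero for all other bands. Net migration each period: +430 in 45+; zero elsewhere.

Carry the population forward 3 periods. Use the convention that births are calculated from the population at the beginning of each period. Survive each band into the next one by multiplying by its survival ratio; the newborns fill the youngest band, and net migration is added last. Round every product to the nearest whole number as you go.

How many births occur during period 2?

Period 1.
Births: 7700 × 0.416 = 3203  |  5650 × 0.124 = 701 → total 3904
15–29: 2400 × 0.957 = 2297
30–44: 7700 × 0.932 = 7176
45+: 5650 × 0.956 + 7350 × 0.305 = 5401 + 2242 = 7643
Net migration: 45+ + 430 → 8073
Population now: 0–14=3904, 15–29=2297, 30–44=7176, 45+=8073
Period 2.
Births: 2297 × 0.416 = 956  |  7176 × 0.124 = 890 → total 1846
15–29: 3904 × 0.957 = 3736
30–44: 2297 × 0.932 = 2141
45+: 7176 × 0.956 + 8073 × 0.305 = 6860 + 2462 = 9322
Net migration: 45+ + 430 → 9752
Population now: 0–14=1846, 15–29=3736, 30–44=2141, 45+=9752

1846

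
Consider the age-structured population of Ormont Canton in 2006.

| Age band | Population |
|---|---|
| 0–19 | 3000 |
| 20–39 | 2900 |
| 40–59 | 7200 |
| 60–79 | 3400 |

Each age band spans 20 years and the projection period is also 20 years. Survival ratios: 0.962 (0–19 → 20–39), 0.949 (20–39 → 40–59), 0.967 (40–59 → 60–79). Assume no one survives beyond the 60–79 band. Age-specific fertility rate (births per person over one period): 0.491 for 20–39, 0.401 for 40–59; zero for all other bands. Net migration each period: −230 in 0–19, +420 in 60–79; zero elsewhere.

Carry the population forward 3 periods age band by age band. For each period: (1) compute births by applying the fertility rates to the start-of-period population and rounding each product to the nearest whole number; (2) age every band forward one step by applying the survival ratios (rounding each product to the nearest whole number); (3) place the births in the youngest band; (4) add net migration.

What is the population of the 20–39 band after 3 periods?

(Bands numbered youngest = 1 to oldest = 4.)
Period 1.
Births: 2900 × 0.491 = 1424 ; 7200 × 0.401 = 2887 ⇒ total 4311
Band 2: 3000 × 0.962 = 2886
Band 3: 2900 × 0.949 = 2752
Band 4: 7200 × 0.967 = 6962
Net migration: Band 1 − 230 → 4081; Band 4 + 420 → 7382
End of period: [4081, 2886, 2752, 7382]
Period 2.
Births: 2886 × 0.491 = 1417 ; 2752 × 0.401 = 1104 ⇒ total 2521
Band 2: 4081 × 0.962 = 3926
Band 3: 2886 × 0.949 = 2739
Band 4: 2752 × 0.967 = 2661
Net migration: Band 1 − 230 → 2291; Band 4 + 420 → 3081
End of period: [2291, 3926, 2739, 3081]
Period 3.
Births: 3926 × 0.491 = 1928 ; 2739 × 0.401 = 1098 ⇒ total 3026
Band 2: 2291 × 0.962 = 2204
Band 3: 3926 × 0.949 = 3726
Band 4: 2739 × 0.967 = 2649
Net migration: Band 1 − 230 → 2796; Band 4 + 420 → 3069
End of period: [2796, 2204, 3726, 3069]

2204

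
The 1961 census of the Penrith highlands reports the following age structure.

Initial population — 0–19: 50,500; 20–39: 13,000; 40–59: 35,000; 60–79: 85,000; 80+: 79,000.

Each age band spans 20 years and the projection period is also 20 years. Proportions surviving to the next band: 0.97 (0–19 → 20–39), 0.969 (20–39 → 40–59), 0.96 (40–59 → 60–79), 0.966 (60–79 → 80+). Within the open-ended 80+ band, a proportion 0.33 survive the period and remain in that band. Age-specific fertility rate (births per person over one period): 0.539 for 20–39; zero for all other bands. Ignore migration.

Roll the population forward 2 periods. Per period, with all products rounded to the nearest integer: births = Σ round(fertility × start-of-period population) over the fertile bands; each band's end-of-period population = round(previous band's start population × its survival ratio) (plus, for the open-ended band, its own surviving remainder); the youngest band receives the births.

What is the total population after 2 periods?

(Bands numbered youngest = 1 to oldest = 5.)
Period 1.
Births: 13000 × 0.539 = 7007
Band 2: 50500 × 0.97 = 48985
Band 3: 13000 × 0.969 = 12597
Band 4: 35000 × 0.96 = 33600
Band 5: 85000 × 0.966 + 79000 × 0.33 = 82110 + 26070 = 108180
End of period: [7007, 48985, 12597, 33600, 108180]
Period 2.
Births: 48985 × 0.539 = 26403
Band 2: 7007 × 0.97 = 6797
Band 3: 48985 × 0.969 = 47466
Band 4: 12597 × 0.96 = 12093
Band 5: 33600 × 0.966 + 108180 × 0.33 = 32458 + 35699 = 68157
End of period: [26403, 6797, 47466, 12093, 68157]
Total after period 2: 26403 + 6797 + 47466 + 12093 + 68157 = 160916

160916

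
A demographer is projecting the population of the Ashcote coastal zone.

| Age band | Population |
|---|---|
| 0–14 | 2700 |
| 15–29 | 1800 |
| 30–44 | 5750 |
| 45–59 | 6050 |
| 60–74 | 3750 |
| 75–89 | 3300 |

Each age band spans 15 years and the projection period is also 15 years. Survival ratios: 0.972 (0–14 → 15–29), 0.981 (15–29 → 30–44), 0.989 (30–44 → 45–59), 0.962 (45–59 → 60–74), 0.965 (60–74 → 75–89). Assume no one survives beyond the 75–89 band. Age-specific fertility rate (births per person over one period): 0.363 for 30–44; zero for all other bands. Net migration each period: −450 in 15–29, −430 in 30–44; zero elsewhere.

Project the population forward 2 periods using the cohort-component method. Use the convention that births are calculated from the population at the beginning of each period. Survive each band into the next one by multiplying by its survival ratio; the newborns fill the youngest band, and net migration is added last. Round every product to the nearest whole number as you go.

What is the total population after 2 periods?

16175

Numbering the bands 1..6 from youngest to oldest:
— Period 1 —
Births: 5750 × 0.363 = 2087
Band 2: 2700 × 0.972 = 2624
Band 3: 1800 × 0.981 = 1766
Band 4: 5750 × 0.989 = 5687
Band 5: 6050 × 0.962 = 5820
Band 6: 3750 × 0.965 = 3619
Net migration: Band 2 − 450 → 2174; Band 3 − 430 → 1336
→ [2087, 2174, 1336, 5687, 5820, 3619]
— Period 2 —
Births: 1336 × 0.363 = 485
Band 2: 2087 × 0.972 = 2029
Band 3: 2174 × 0.981 = 2133
Band 4: 1336 × 0.989 = 1321
Band 5: 5687 × 0.962 = 5471
Band 6: 5820 × 0.965 = 5616
Net migration: Band 2 − 450 → 1579; Band 3 − 430 → 1703
→ [485, 1579, 1703, 1321, 5471, 5616]
Total after period 2: 485 + 1579 + 1703 + 1321 + 5471 + 5616 = 16175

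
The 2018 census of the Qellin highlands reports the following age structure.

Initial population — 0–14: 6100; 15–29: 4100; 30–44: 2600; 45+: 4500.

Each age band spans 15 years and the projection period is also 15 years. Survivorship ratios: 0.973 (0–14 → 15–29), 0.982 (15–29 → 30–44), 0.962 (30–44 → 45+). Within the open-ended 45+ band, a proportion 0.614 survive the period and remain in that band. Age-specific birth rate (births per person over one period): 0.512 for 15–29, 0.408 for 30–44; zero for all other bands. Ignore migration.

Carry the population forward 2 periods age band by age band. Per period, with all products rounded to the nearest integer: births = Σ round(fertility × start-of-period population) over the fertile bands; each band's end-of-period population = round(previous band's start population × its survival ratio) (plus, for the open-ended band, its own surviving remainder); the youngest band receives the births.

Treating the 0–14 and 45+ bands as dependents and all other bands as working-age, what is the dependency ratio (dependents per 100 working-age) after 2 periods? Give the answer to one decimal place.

132.4

Period 1.
Births: 4100 × 0.512 = 2099  |  2600 × 0.408 = 1061 ⇒ total 3160
15–29: 6100 × 0.973 = 5935
30–44: 4100 × 0.982 = 4026
45+: 2600 × 0.962 + 4500 × 0.614 = 2501 + 2763 = 5264
→ [3160, 5935, 4026, 5264]
Period 2.
Births: 5935 × 0.512 = 3039  |  4026 × 0.408 = 1643 ⇒ total 4682
15–29: 3160 × 0.973 = 3075
30–44: 5935 × 0.982 = 5828
45+: 4026 × 0.962 + 5264 × 0.614 = 3873 + 3232 = 7105
→ [4682, 3075, 5828, 7105]
Dependents (band 0–14 + band 45+) = 4682 + 7105 = 11787; working-age = 8903; ratio = 11787/8903 × 100 = 132.4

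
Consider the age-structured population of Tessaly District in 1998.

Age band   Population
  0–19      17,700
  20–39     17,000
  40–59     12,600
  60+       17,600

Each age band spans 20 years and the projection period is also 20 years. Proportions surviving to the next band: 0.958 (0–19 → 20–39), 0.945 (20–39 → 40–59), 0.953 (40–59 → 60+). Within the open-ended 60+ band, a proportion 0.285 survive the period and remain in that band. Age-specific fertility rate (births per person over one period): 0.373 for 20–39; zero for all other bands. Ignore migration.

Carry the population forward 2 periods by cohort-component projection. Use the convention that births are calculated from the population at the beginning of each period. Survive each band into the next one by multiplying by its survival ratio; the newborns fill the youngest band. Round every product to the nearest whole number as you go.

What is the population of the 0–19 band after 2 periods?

6325

— Period 1 —
Births: 17000 × 0.373 = 6341
20–39: 17700 × 0.958 = 16957
40–59: 17000 × 0.945 = 16065
60+: 12600 × 0.953 + 17600 × 0.285 = 12008 + 5016 = 17024
Giving 6341 / 16957 / 16065 / 17024.
— Period 2 —
Births: 16957 × 0.373 = 6325
20–39: 6341 × 0.958 = 6075
40–59: 16957 × 0.945 = 16024
60+: 16065 × 0.953 + 17024 × 0.285 = 15310 + 4852 = 20162
Giving 6325 / 6075 / 16024 / 20162.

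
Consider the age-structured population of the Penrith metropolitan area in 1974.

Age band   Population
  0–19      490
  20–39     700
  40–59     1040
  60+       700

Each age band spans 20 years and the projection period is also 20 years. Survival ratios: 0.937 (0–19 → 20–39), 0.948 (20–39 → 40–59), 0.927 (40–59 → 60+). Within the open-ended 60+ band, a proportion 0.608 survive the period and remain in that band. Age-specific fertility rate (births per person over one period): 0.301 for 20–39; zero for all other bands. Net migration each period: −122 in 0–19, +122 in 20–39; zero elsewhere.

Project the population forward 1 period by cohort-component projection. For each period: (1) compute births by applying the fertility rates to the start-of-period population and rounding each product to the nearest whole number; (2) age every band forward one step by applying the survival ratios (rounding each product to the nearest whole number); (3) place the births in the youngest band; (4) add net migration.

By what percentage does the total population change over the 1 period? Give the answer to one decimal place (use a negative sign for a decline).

-7.0

— Period 1 —
Births: 700 * 0.301 = 211
20–39: 490 * 0.937 = 459
40–59: 700 * 0.948 = 664
60+: 1040 * 0.927 + 700 * 0.608 = 964 + 426 = 1390
Net migration: 0–19 − 122 → 89; 20–39 + 122 → 581
Giving 89 / 581 / 664 / 1390.
Total: 2930 → 2724; change = -206; percentage change = -7.0%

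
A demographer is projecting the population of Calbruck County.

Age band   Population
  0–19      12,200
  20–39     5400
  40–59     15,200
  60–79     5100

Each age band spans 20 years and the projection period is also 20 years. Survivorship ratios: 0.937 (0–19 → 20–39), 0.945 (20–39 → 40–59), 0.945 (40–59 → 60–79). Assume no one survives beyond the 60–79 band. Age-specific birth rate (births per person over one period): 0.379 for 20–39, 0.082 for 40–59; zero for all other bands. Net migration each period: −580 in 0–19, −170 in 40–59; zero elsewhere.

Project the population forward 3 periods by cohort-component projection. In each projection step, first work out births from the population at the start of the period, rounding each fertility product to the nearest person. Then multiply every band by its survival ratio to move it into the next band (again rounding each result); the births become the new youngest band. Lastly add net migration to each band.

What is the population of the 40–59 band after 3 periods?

2232

(Bands numbered youngest = 1 to oldest = 4.)
[period 1]
Births: 5400 * 0.379 = 2047  |  15200 * 0.082 = 1246 ⇒ total 3293
Band 2: 12200 * 0.937 = 11431
Band 3: 5400 * 0.945 = 5103
Band 4: 15200 * 0.945 = 14364
Net migration: Band 1 − 580 → 2713; Band 3 − 170 → 4933
Giving 2713 / 11431 / 4933 / 14364.
[period 2]
Births: 11431 * 0.379 = 4332  |  4933 * 0.082 = 405 ⇒ total 4737
Band 2: 2713 * 0.937 = 2542
Band 3: 11431 * 0.945 = 10802
Band 4: 4933 * 0.945 = 4662
Net migration: Band 1 − 580 → 4157; Band 3 − 170 → 10632
Giving 4157 / 2542 / 10632 / 4662.
[period 3]
Births: 2542 * 0.379 = 963  |  10632 * 0.082 = 872 ⇒ total 1835
Band 2: 4157 * 0.937 = 3895
Band 3: 2542 * 0.945 = 2402
Band 4: 10632 * 0.945 = 10047
Net migration: Band 1 − 580 → 1255; Band 3 − 170 → 2232
Giving 1255 / 3895 / 2232 / 10047.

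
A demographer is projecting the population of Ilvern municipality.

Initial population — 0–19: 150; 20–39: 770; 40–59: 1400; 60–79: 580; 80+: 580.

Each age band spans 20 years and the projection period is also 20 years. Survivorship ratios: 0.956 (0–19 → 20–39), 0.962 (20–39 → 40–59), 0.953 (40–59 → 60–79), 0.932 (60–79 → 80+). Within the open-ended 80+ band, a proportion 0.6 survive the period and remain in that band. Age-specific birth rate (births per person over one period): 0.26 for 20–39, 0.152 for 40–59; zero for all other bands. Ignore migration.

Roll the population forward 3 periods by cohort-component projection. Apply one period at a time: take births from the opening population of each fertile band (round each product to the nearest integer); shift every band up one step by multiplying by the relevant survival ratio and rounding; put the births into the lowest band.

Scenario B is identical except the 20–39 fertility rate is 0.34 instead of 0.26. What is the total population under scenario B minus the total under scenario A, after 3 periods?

After projecting period 1:
Births: 770 × 0.26 = 200  |  1400 × 0.152 = 213 — total 413
20–39: 150 × 0.956 = 143
40–59: 770 × 0.962 = 741
60–79: 1400 × 0.953 = 1334
80+: 580 × 0.932 + 580 × 0.6 = 541 + 348 = 889
End of period: [413, 143, 741, 1334, 889]
After projecting period 2:
Births: 143 × 0.26 = 37  |  741 × 0.152 = 113 — total 150
20–39: 413 × 0.956 = 395
40–59: 143 × 0.962 = 138
60–79: 741 × 0.953 = 706
80+: 1334 × 0.932 + 889 × 0.6 = 1243 + 533 = 1776
End of period: [150, 395, 138, 706, 1776]
After projecting period 3:
Births: 395 × 0.26 = 103  |  138 × 0.152 = 21 — total 124
20–39: 150 × 0.956 = 143
40–59: 395 × 0.962 = 380
60–79: 138 × 0.953 = 132
80+: 706 × 0.932 + 1776 × 0.6 = 658 + 1066 = 1724
End of period: [124, 143, 380, 132, 1724]
Scenario A total after 3 periods: 2503
Scenario B projection —
After projecting period 1:
Births: 770 × 0.34 = 262  |  1400 × 0.152 = 213 — total 475
20–39: 150 × 0.956 = 143
40–59: 770 × 0.962 = 741
60–79: 1400 × 0.953 = 1334
80+: 580 × 0.932 + 580 × 0.6 = 541 + 348 = 889
End of period: [475, 143, 741, 1334, 889]
After projecting period 2:
Births: 143 × 0.34 = 49  |  741 × 0.152 = 113 — total 162
20–39: 475 × 0.956 = 454
40–59: 143 × 0.962 = 138
60–79: 741 × 0.953 = 706
80+: 1334 × 0.932 + 889 × 0.6 = 1243 + 533 = 1776
End of period: [162, 454, 138, 706, 1776]
After projecting period 3:
Births: 454 × 0.34 = 154  |  138 × 0.152 = 21 — total 175
20–39: 162 × 0.956 = 155
40–59: 454 × 0.962 = 437
60–79: 138 × 0.953 = 132
80+: 706 × 0.932 + 1776 × 0.6 = 658 + 1066 = 1724
End of period: [175, 155, 437, 132, 1724]
Scenario B total after 3 periods: 2623
Difference B − A = 2623 − 2503 = 120

120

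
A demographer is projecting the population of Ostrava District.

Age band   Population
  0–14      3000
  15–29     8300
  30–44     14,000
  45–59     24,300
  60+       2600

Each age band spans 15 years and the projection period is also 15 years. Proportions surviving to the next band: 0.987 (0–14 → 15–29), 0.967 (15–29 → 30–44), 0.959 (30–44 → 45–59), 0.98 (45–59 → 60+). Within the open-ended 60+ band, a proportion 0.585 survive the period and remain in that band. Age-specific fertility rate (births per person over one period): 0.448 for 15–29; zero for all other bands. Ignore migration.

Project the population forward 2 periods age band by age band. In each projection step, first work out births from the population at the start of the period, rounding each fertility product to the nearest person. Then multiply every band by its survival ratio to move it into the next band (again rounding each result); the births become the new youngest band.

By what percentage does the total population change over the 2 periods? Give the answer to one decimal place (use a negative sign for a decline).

Let band 1 be 0–14 through band 5 = 60+.
Period 1.
Births: 8300 * 0.448 = 3718
Band 2: 3000 * 0.987 = 2961
Band 3: 8300 * 0.967 = 8026
Band 4: 14000 * 0.959 = 13426
Band 5: 24300 * 0.98 + 2600 * 0.585 = 23814 + 1521 = 25335
Giving 3718 / 2961 / 8026 / 13426 / 25335.
Period 2.
Births: 2961 * 0.448 = 1327
Band 2: 3718 * 0.987 = 3670
Band 3: 2961 * 0.967 = 2863
Band 4: 8026 * 0.959 = 7697
Band 5: 13426 * 0.98 + 25335 * 0.585 = 13157 + 14821 = 27978
Giving 1327 / 3670 / 2863 / 7697 / 27978.
Total: 52200 → 43535; change = -8665; percentage change = -16.6%

-16.6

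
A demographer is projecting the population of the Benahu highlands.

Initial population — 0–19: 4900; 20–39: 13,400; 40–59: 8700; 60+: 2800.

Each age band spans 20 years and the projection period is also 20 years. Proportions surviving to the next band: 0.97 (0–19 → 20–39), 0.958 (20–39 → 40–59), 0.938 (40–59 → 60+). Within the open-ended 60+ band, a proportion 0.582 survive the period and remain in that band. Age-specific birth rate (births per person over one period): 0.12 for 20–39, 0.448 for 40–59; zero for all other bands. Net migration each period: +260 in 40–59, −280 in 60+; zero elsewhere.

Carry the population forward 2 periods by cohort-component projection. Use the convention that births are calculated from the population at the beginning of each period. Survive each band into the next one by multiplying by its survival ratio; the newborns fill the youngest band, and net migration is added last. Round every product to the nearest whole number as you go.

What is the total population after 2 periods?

Period 1:
Births: 13400 × 0.12 = 1608, 8700 × 0.448 = 3898 ⇒ total 5506
20–39: 4900 × 0.97 = 4753
40–59: 13400 × 0.958 = 12837
60+: 8700 × 0.938 + 2800 × 0.582 = 8161 + 1630 = 9791
Net migration: 40–59 + 260 → 13097; 60+ − 280 → 9511
Giving 5506 / 4753 / 13097 / 9511.
Period 2:
Births: 4753 × 0.12 = 570, 13097 × 0.448 = 5867 ⇒ total 6437
20–39: 5506 × 0.97 = 5341
40–59: 4753 × 0.958 = 4553
60+: 13097 × 0.938 + 9511 × 0.582 = 12285 + 5535 = 17820
Net migration: 40–59 + 260 → 4813; 60+ − 280 → 17540
Giving 6437 / 5341 / 4813 / 17540.
Total after period 2: 6437 + 5341 + 4813 + 17540 = 34131

34131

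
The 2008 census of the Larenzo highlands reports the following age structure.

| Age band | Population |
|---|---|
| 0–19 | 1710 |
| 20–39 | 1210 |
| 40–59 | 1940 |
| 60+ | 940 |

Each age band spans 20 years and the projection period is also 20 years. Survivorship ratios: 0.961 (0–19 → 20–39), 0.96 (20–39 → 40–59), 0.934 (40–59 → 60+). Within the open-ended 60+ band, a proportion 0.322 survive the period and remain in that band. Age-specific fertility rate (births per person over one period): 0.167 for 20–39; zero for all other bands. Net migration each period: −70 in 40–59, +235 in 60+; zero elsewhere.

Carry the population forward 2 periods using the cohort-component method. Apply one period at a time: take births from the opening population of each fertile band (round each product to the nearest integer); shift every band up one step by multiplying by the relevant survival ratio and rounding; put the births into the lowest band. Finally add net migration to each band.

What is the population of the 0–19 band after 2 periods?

Period 1:
Births: 1210 × 0.167 = 202
20–39: 1710 × 0.961 = 1643
40–59: 1210 × 0.96 = 1162
60+: 1940 × 0.934 + 940 × 0.322 = 1812 + 303 = 2115
Net migration: 40–59 − 70 → 1092; 60+ + 235 → 2350
Population now: 0–19=202, 20–39=1643, 40–59=1092, 60+=2350
Period 2:
Births: 1643 × 0.167 = 274
20–39: 202 × 0.961 = 194
40–59: 1643 × 0.96 = 1577
60+: 1092 × 0.934 + 2350 × 0.322 = 1020 + 757 = 1777
Net migration: 40–59 − 70 → 1507; 60+ + 235 → 2012
Population now: 0–19=274, 20–39=194, 40–59=1507, 60+=2012

274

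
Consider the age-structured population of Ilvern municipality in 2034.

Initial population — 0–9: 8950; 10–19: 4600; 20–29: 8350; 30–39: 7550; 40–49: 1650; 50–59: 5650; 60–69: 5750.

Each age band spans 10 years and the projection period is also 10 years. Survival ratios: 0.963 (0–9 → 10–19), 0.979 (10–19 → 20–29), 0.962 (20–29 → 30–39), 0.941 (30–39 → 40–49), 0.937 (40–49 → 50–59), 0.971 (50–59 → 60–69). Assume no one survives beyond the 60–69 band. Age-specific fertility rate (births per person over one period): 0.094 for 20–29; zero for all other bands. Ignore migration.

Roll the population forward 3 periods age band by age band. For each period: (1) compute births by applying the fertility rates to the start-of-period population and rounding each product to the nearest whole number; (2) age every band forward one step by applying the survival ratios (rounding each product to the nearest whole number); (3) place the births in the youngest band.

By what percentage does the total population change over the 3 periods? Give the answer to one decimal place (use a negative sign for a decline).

-34.9

Numbering the bands 1..7 from youngest to oldest:
[period 1]
Births: 8350 × 0.094 = 785
Band 2: 8950 × 0.963 = 8619
Band 3: 4600 × 0.979 = 4503
Band 4: 8350 × 0.962 = 8033
Band 5: 7550 × 0.941 = 7105
Band 6: 1650 × 0.937 = 1546
Band 7: 5650 × 0.971 = 5486
Population now: 0–9=785, 10–19=8619, 20–29=4503, 30–39=8033, 40–49=7105, 50–59=1546, 60–69=5486
[period 2]
Births: 4503 × 0.094 = 423
Band 2: 785 × 0.963 = 756
Band 3: 8619 × 0.979 = 8438
Band 4: 4503 × 0.962 = 4332
Band 5: 8033 × 0.941 = 7559
Band 6: 7105 × 0.937 = 6657
Band 7: 1546 × 0.971 = 1501
Population now: 0–9=423, 10–19=756, 20–29=8438, 30–39=4332, 40–49=7559, 50–59=6657, 60–69=1501
[period 3]
Births: 8438 × 0.094 = 793
Band 2: 423 × 0.963 = 407
Band 3: 756 × 0.979 = 740
Band 4: 8438 × 0.962 = 8117
Band 5: 4332 × 0.941 = 4076
Band 6: 7559 × 0.937 = 7083
Band 7: 6657 × 0.971 = 6464
Population now: 0–9=793, 10–19=407, 20–29=740, 30–39=8117, 40–49=4076, 50–59=7083, 60–69=6464
Total: 42500 → 27680; change = -14820; percentage change = -34.9%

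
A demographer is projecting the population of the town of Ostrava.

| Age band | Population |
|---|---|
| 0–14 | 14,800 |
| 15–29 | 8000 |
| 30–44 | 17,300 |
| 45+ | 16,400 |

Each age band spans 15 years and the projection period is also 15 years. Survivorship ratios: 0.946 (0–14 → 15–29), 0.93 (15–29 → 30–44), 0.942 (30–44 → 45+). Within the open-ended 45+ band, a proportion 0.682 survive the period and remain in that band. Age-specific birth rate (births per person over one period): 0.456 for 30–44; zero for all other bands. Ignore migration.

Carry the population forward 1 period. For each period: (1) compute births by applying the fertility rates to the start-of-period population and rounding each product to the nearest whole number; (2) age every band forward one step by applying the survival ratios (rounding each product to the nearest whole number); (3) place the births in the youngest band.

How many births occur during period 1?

Call the groups 1 to 4, youngest first.
[period 1]
Births: 17300 * 0.456 = 7889
Group 2: 14800 * 0.946 = 14001
Group 3: 8000 * 0.93 = 7440
Group 4: 17300 * 0.942 + 16400 * 0.682 = 16297 + 11185 = 27482
Population now: 0–14=7889, 15–29=14001, 30–44=7440, 45+=27482

7889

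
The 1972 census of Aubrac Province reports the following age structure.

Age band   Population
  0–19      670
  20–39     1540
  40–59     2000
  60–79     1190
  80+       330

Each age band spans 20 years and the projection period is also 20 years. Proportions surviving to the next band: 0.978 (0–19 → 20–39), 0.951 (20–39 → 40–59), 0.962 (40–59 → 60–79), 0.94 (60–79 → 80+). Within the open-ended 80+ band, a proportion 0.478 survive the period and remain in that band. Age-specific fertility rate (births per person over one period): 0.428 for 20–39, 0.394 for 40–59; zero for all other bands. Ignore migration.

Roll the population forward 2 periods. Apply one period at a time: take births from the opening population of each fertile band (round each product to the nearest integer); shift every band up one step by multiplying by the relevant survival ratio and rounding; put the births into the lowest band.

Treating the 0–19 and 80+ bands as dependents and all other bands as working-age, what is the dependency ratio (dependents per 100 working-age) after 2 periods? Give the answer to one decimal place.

(Groups numbered youngest = 1 to oldest = 5.)
Period 1.
Births: 1540 × 0.428 = 659, 2000 × 0.394 = 788 — total 1447
Group 2: 670 × 0.978 = 655
Group 3: 1540 × 0.951 = 1465
Group 4: 2000 × 0.962 = 1924
Group 5: 1190 × 0.94 + 330 × 0.478 = 1119 + 158 = 1277
Population now: 0–19=1447, 20–39=655, 40–59=1465, 60–79=1924, 80+=1277
Period 2.
Births: 655 × 0.428 = 280, 1465 × 0.394 = 577 — total 857
Group 2: 1447 × 0.978 = 1415
Group 3: 655 × 0.951 = 623
Group 4: 1465 × 0.962 = 1409
Group 5: 1924 × 0.94 + 1277 × 0.478 = 1809 + 610 = 2419
Population now: 0–19=857, 20–39=1415, 40–59=623, 60–79=1409, 80+=2419
Dependents (band 0–19 + band 80+) = 857 + 2419 = 3276; working-age = 3447; ratio = 3276/3447 × 100 = 95.0

95.0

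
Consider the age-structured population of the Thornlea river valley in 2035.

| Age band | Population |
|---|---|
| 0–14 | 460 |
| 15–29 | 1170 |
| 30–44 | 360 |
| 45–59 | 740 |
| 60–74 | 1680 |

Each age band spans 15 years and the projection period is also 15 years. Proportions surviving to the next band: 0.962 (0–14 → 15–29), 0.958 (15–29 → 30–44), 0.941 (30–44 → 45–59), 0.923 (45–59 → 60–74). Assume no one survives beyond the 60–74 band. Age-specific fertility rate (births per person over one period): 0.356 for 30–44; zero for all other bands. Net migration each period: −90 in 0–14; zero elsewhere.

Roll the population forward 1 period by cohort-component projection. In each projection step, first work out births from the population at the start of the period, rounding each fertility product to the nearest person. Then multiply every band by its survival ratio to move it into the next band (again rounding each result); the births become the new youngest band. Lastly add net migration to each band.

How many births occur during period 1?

— Period 1 —
Births: 360 * 0.356 = 128
15–29: 460 * 0.962 = 443
30–44: 1170 * 0.958 = 1121
45–59: 360 * 0.941 = 339
60–74: 740 * 0.923 = 683
Net migration: 0–14 − 90 → 38
End of period: [38, 443, 1121, 339, 683]

128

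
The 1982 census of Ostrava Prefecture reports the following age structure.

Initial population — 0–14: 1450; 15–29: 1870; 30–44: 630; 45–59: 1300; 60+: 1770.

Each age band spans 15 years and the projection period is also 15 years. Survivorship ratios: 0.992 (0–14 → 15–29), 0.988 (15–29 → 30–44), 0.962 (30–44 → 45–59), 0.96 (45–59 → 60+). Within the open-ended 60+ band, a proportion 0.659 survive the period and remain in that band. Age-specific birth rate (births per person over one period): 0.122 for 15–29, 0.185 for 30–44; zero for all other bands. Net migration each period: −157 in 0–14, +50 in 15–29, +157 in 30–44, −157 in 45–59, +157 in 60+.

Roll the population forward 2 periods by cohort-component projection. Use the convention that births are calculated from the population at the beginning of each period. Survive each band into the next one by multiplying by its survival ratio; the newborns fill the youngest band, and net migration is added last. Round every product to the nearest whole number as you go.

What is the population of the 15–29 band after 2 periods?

236

(Bands numbered youngest = 1 to oldest = 5.)
Period 1.
Births: 1870 × 0.122 = 228, 630 × 0.185 = 117 → total 345
Band 2: 1450 × 0.992 = 1438
Band 3: 1870 × 0.988 = 1848
Band 4: 630 × 0.962 = 606
Band 5: 1300 × 0.96 + 1770 × 0.659 = 1248 + 1166 = 2414
Net migration: Band 1 − 157 → 188; Band 2 + 50 → 1488; Band 3 + 157 → 2005; Band 4 − 157 → 449; Band 5 + 157 → 2571
Population now: 0–14=188, 15–29=1488, 30–44=2005, 45–59=449, 60+=2571
Period 2.
Births: 1488 × 0.122 = 182, 2005 × 0.185 = 371 → total 553
Band 2: 188 × 0.992 = 186
Band 3: 1488 × 0.988 = 1470
Band 4: 2005 × 0.962 = 1929
Band 5: 449 × 0.96 + 2571 × 0.659 = 431 + 1694 = 2125
Net migration: Band 1 − 157 → 396; Band 2 + 50 → 236; Band 3 + 157 → 1627; Band 4 − 157 → 1772; Band 5 + 157 → 2282
Population now: 0–14=396, 15–29=236, 30–44=1627, 45–59=1772, 60+=2282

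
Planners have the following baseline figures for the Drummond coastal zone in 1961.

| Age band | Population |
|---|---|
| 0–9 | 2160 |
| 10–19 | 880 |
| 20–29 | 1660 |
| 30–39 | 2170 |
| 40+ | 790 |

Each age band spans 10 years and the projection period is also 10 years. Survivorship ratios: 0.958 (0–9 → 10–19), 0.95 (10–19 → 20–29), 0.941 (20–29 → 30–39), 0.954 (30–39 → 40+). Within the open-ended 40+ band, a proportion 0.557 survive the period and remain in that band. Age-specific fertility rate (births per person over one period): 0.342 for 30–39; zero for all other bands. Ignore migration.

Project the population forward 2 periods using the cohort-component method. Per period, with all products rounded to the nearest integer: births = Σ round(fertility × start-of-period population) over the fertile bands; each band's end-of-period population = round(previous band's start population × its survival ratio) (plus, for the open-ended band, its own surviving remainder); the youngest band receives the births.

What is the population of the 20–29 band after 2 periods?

(Groups numbered youngest = 1 to oldest = 5.)
Period 1:
Births: 2170 * 0.342 = 742
Group 2: 2160 * 0.958 = 2069
Group 3: 880 * 0.95 = 836
Group 4: 1660 * 0.941 = 1562
Group 5: 2170 * 0.954 + 790 * 0.557 = 2070 + 440 = 2510
Population now: 0–9=742, 10–19=2069, 20–29=836, 30–39=1562, 40+=2510
Period 2:
Births: 1562 * 0.342 = 534
Group 2: 742 * 0.958 = 711
Group 3: 2069 * 0.95 = 1966
Group 4: 836 * 0.941 = 787
Group 5: 1562 * 0.954 + 2510 * 0.557 = 1490 + 1398 = 2888
Population now: 0–9=534, 10–19=711, 20–29=1966, 30–39=787, 40+=2888

1966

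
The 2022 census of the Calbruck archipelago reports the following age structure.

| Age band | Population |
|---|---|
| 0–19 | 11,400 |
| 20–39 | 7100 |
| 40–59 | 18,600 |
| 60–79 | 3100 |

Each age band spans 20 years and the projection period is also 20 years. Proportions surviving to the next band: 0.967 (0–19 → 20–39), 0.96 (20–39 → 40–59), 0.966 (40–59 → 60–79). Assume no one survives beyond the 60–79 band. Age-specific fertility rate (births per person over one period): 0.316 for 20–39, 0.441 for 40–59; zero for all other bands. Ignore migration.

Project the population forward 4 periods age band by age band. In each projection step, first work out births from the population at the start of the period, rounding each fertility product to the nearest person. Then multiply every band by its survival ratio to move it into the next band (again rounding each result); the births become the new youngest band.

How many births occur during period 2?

6490

(Groups numbered youngest = 1 to oldest = 4.)
Period 1:
Births: 7100 × 0.316 = 2244 ; 18600 × 0.441 = 8203 → 10447
Group 2: 11400 × 0.967 = 11024
Group 3: 7100 × 0.96 = 6816
Group 4: 18600 × 0.966 = 17968
→ [10447, 11024, 6816, 17968]
Period 2:
Births: 11024 × 0.316 = 3484 ; 6816 × 0.441 = 3006 → 6490
Group 2: 10447 × 0.967 = 10102
Group 3: 11024 × 0.96 = 10583
Group 4: 6816 × 0.966 = 6584
→ [6490, 10102, 10583, 6584]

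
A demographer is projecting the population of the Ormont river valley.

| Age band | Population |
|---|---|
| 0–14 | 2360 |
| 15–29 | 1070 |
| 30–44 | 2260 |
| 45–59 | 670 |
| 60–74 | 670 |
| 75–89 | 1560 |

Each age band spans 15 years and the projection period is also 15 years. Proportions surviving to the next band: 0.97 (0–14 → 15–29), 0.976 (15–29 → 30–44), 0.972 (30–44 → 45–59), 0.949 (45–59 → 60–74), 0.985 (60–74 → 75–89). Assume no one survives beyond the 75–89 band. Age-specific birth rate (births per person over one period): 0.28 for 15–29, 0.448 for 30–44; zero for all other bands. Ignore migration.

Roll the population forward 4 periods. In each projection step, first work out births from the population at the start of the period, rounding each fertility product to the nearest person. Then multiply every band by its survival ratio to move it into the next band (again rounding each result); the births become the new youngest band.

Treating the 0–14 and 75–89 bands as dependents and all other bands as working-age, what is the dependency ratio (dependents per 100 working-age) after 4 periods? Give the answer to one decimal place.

32.1

Numbering the groups 1..6 from youngest to oldest:
[period 1]
Births: 1070 × 0.28 = 300 ; 2260 × 0.448 = 1012 → 1312
Group 2: 2360 × 0.97 = 2289
Group 3: 1070 × 0.976 = 1044
Group 4: 2260 × 0.972 = 2197
Group 5: 670 × 0.949 = 636
Group 6: 670 × 0.985 = 660
→ [1312, 2289, 1044, 2197, 636, 660]
[period 2]
Births: 2289 × 0.28 = 641 ; 1044 × 0.448 = 468 → 1109
Group 2: 1312 × 0.97 = 1273
Group 3: 2289 × 0.976 = 2234
Group 4: 1044 × 0.972 = 1015
Group 5: 2197 × 0.949 = 2085
Group 6: 636 × 0.985 = 626
→ [1109, 1273, 2234, 1015, 2085, 626]
[period 3]
Births: 1273 × 0.28 = 356 ; 2234 × 0.448 = 1001 → 1357
Group 2: 1109 × 0.97 = 1076
Group 3: 1273 × 0.976 = 1242
Group 4: 2234 × 0.972 = 2171
Group 5: 1015 × 0.949 = 963
Group 6: 2085 × 0.985 = 2054
→ [1357, 1076, 1242, 2171, 963, 2054]
[period 4]
Births: 1076 × 0.28 = 301 ; 1242 × 0.448 = 556 → 857
Group 2: 1357 × 0.97 = 1316
Group 3: 1076 × 0.976 = 1050
Group 4: 1242 × 0.972 = 1207
Group 5: 2171 × 0.949 = 2060
Group 6: 963 × 0.985 = 949
→ [857, 1316, 1050, 1207, 2060, 949]
Dependents (band 0–14 + band 75–89) = 857 + 949 = 1806; working-age = 5633; ratio = 1806/5633 × 100 = 32.1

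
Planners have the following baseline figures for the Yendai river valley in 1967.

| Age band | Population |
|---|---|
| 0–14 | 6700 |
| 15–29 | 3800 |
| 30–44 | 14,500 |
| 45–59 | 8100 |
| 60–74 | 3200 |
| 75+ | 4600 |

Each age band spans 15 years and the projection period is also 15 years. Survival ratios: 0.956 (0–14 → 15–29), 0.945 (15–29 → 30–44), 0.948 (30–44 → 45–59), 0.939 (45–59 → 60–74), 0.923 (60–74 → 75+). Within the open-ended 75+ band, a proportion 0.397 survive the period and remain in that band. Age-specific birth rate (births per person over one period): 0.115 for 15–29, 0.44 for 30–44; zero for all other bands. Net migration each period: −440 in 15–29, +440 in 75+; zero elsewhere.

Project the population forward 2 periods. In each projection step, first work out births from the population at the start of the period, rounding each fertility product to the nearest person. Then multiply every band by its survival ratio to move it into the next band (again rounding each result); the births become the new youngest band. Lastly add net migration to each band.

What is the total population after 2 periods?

Let band 1 be 0–14 through band 6 = 75+.
— Period 1 —
Births: 3800 × 0.115 = 437 ; 14500 × 0.44 = 6380 ⇒ total 6817
Band 2: 6700 × 0.956 = 6405
Band 3: 3800 × 0.945 = 3591
Band 4: 14500 × 0.948 = 13746
Band 5: 8100 × 0.939 = 7606
Band 6: 3200 × 0.923 + 4600 × 0.397 = 2954 + 1826 = 4780
Net migration: Band 2 − 440 → 5965; Band 6 + 440 → 5220
Giving 6817 / 5965 / 3591 / 13746 / 7606 / 5220.
— Period 2 —
Births: 5965 × 0.115 = 686 ; 3591 × 0.44 = 1580 ⇒ total 2266
Band 2: 6817 × 0.956 = 6517
Band 3: 5965 × 0.945 = 5637
Band 4: 3591 × 0.948 = 3404
Band 5: 13746 × 0.939 = 12907
Band 6: 7606 × 0.923 + 5220 × 0.397 = 7020 + 2072 = 9092
Net migration: Band 2 − 440 → 6077; Band 6 + 440 → 9532
Giving 2266 / 6077 / 5637 / 3404 / 12907 / 9532.
Total after period 2: 2266 + 6077 + 5637 + 3404 + 12907 + 9532 = 39823

39823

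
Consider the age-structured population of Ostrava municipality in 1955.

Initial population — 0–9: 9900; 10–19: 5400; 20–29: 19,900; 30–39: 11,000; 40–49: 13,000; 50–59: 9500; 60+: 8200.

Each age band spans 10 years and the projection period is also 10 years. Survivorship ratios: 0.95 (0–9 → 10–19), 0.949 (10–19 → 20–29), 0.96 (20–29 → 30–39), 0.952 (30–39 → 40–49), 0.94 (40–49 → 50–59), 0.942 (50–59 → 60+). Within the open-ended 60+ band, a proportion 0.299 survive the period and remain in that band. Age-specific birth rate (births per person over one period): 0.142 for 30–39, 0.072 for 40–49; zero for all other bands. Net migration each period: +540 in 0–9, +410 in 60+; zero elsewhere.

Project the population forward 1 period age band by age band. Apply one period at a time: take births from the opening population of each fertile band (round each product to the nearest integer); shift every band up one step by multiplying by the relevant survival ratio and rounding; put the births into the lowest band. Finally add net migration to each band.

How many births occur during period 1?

2498

Call the groups 1 to 7, youngest first.
— Period 1 —
Births: 11000 × 0.142 = 1562  |  13000 × 0.072 = 936 — total 2498
Group 2: 9900 × 0.95 = 9405
Group 3: 5400 × 0.949 = 5125
Group 4: 19900 × 0.96 = 19104
Group 5: 11000 × 0.952 = 10472
Group 6: 13000 × 0.94 = 12220
Group 7: 9500 × 0.942 + 8200 × 0.299 = 8949 + 2452 = 11401
Net migration: Group 1 + 540 → 3038; Group 7 + 410 → 11811
→ [3038, 9405, 5125, 19104, 10472, 12220, 11811]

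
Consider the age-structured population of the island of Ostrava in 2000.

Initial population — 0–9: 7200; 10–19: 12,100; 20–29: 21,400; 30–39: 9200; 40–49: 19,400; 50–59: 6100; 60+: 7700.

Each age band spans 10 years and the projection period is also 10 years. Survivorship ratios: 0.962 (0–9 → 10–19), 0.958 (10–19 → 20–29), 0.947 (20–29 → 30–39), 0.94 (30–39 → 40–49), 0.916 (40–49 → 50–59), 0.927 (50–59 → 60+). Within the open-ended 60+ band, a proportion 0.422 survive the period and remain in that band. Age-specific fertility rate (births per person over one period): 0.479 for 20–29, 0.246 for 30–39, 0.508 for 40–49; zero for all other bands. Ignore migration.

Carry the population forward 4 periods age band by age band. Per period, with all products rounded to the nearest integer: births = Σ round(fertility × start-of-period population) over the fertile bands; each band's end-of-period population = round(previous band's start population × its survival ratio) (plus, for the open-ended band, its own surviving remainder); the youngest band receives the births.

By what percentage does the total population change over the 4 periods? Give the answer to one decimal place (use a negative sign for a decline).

[period 1]
Births: 21400 × 0.479 = 10251  |  9200 × 0.246 = 2263  |  19400 × 0.508 = 9855 → 22369
10–19: 7200 × 0.962 = 6926
20–29: 12100 × 0.958 = 11592
30–39: 21400 × 0.947 = 20266
40–49: 9200 × 0.94 = 8648
50–59: 19400 × 0.916 = 17770
60+: 6100 × 0.927 + 7700 × 0.422 = 5655 + 3249 = 8904
Population now: 0–9=22369, 10–19=6926, 20–29=11592, 30–39=20266, 40–49=8648, 50–59=17770, 60+=8904
[period 2]
Births: 11592 × 0.479 = 5553  |  20266 × 0.246 = 4985  |  8648 × 0.508 = 4393 → 14931
10–19: 22369 × 0.962 = 21519
20–29: 6926 × 0.958 = 6635
30–39: 11592 × 0.947 = 10978
40–49: 20266 × 0.94 = 19050
50–59: 8648 × 0.916 = 7922
60+: 17770 × 0.927 + 8904 × 0.422 = 16473 + 3757 = 20230
Population now: 0–9=14931, 10–19=21519, 20–29=6635, 30–39=10978, 40–49=19050, 50–59=7922, 60+=20230
[period 3]
Births: 6635 × 0.479 = 3178  |  10978 × 0.246 = 2701  |  19050 × 0.508 = 9677 → 15556
10–19: 14931 × 0.962 = 14364
20–29: 21519 × 0.958 = 20615
30–39: 6635 × 0.947 = 6283
40–49: 10978 × 0.94 = 10319
50–59: 19050 × 0.916 = 17450
60+: 7922 × 0.927 + 20230 × 0.422 = 7344 + 8537 = 15881
Population now: 0–9=15556, 10–19=14364, 20–29=20615, 30–39=6283, 40–49=10319, 50–59=17450, 60+=15881
[period 4]
Births: 20615 × 0.479 = 9875  |  6283 × 0.246 = 1546  |  10319 × 0.508 = 5242 → 16663
10–19: 15556 × 0.962 = 14965
20–29: 14364 × 0.958 = 13761
30–39: 20615 × 0.947 = 19522
40–49: 6283 × 0.94 = 5906
50–59: 10319 × 0.916 = 9452
60+: 17450 × 0.927 + 15881 × 0.422 = 16176 + 6702 = 22878
Population now: 0–9=16663, 10–19=14965, 20–29=13761, 30–39=19522, 40–49=5906, 50–59=9452, 60+=22878
Total: 83100 → 103147; change = 20047; percentage change = 24.1%

24.1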